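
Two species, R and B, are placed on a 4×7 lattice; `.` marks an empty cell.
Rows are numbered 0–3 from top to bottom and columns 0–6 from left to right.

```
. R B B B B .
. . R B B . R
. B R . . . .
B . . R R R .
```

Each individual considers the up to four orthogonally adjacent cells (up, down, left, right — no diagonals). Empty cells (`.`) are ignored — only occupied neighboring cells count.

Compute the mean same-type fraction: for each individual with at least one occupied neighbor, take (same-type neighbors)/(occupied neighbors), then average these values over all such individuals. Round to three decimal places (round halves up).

Row 0: (0,1)R 0/1 · (0,2)B 1/3 · (0,3)B 3/3 · (0,4)B 3/3 · (0,5)B 1/1
Row 1: (1,2)R 1/3 · (1,3)B 2/3 · (1,4)B 2/2 · (1,6)R — no occupied neighbors
Row 2: (2,1)B 0/1 · (2,2)R 1/2
Row 3: (3,0)B — no occupied neighbors · (3,3)R 1/1 · (3,4)R 2/2 · (3,5)R 1/1
Sum over 13 individuals: 0/1 + 1/3 + 3/3 + 3/3 + 1/1 + 1/3 + 2/3 + 2/2 + 0/1 + 1/2 + 1/1 + 2/2 + 1/1 = 53/6; mean = 53/6 ÷ 13 = 53/78 = 0.679487… → 0.679.

0.679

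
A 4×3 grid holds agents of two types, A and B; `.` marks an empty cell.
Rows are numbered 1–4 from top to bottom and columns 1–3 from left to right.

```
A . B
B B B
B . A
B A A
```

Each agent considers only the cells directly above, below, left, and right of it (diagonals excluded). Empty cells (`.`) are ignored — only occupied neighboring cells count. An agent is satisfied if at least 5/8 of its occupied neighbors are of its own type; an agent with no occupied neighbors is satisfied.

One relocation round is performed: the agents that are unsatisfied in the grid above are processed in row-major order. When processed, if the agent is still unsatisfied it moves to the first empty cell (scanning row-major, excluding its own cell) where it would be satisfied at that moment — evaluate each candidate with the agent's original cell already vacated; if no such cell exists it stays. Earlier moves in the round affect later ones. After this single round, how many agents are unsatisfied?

2

Initially unsatisfied (in order): (1,1), (3,3), (4,1), (4,2).
  (1,1): no empty cell satisfies it; stays.
  (3,3): no empty cell satisfies it; stays.
  (4,1) → (1,2).
  (4,2): now satisfied by earlier moves; stays.
Resulting grid:
A B B
B B B
B . A
. A A
Unsatisfied now: (1,1), (3,3).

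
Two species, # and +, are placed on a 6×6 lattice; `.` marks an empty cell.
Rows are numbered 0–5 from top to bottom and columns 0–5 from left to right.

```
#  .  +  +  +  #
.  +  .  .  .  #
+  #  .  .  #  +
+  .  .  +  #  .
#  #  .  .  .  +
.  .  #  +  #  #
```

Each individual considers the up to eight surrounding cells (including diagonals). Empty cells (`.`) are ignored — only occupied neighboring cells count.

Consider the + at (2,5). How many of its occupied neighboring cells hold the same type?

0

Occupied neighbors of (2,5): (1,5)=#, (2,4)=#, (3,4)=#.
Same type (+): 0 of 3.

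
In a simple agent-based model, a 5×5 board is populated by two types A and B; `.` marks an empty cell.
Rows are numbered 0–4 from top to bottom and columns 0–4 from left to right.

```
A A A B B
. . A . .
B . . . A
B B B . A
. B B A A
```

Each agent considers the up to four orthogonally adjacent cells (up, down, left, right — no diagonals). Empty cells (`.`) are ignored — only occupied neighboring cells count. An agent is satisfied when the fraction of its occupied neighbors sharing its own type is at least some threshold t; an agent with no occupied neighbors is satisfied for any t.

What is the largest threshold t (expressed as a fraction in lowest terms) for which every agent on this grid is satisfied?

1/2

Row 0: (0,0)A 1/1 · (0,1)A 2/2 · (0,2)A 2/3 · (0,3)B 1/2 · (0,4)B 1/1
Row 1: (1,2)A 1/1
Row 2: (2,0)B 1/1 · (2,4)A 1/1
Row 3: (3,0)B 2/2 · (3,1)B 3/3 · (3,2)B 2/2 · (3,4)A 2/2
Row 4: (4,1)B 2/2 · (4,2)B 2/3 · (4,3)A 1/2 · (4,4)A 2/2
The smallest same-type fraction is 1/2 at (0,3), which reduces to 1/2. Any threshold above that leaves this agent unsatisfied.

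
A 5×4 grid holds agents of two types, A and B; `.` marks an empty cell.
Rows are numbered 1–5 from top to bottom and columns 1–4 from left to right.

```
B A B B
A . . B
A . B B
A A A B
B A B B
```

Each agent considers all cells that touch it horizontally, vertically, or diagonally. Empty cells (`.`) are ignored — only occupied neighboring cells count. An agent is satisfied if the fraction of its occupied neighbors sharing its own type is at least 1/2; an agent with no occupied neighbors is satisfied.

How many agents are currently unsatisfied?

Row 1: (1,1)B 0/2 not · (1,2)A 1/3 not · (1,3)B 2/3 satisfied · (1,4)B 2/2 satisfied
Row 2: (2,1)A 2/3 satisfied · (2,4)B 4/4 satisfied
Row 3: (3,1)A 3/3 satisfied · (3,3)B 3/5 satisfied · (3,4)B 3/4 satisfied
Row 4: (4,1)A 3/4 satisfied · (4,2)A 4/7 satisfied · (4,3)A 2/7 not · (4,4)B 4/5 satisfied
Row 5: (5,1)B 0/3 not · (5,2)A 3/5 satisfied · (5,3)B 2/5 not · (5,4)B 2/3 satisfied
Unsatisfied: (1,1), (1,2), (4,3), (5,1), (5,3) — 5 in total.

5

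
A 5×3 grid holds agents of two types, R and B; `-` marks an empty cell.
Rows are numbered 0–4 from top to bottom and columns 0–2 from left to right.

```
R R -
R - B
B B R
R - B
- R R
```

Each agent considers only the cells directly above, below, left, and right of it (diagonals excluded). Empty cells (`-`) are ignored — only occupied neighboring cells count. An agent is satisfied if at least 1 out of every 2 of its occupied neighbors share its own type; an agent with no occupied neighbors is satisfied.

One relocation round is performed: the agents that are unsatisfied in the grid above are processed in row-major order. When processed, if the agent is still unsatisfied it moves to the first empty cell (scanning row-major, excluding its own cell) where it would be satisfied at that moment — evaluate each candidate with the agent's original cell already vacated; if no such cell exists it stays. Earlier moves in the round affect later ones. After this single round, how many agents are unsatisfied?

Initially unsatisfied (in order): (1,2), (2,0), (2,2), (3,0), (3,2).
  (1,2) → (3,1).
  (2,0): no empty cell satisfies it; stays.
  (2,2) → (0,2).
  (3,0) → (1,1).
  (3,2): now satisfied by earlier moves; stays.
Resulting grid:
R R R
R R -
B B -
- B B
- R R
All satisfied now.

0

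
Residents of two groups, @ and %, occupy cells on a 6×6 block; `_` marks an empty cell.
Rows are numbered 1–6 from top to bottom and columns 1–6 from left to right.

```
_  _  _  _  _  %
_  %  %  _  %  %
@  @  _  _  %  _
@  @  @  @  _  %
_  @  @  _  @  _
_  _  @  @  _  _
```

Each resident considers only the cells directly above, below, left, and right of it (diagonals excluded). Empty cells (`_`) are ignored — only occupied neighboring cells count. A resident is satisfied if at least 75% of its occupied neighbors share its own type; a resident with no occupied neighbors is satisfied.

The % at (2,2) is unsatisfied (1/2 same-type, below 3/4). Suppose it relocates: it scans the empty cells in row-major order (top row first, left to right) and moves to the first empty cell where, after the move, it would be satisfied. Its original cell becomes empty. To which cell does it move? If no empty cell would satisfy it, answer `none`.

Vacating (2,2). Empty cells in order:
  (1,1): 0/0 same-type → satisfied — stop here.

(1,1)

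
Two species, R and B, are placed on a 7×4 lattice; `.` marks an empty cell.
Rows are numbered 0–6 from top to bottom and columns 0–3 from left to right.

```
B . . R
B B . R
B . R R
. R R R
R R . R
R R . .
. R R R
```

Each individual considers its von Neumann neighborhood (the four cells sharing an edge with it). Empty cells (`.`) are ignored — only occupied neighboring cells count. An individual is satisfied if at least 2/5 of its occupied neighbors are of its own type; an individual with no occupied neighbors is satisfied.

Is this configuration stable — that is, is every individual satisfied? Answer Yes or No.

Row 0: (0,0)B 1/1 satisfied · (0,3)R 1/1 satisfied
Row 1: (1,0)B 3/3 satisfied · (1,1)B 1/1 satisfied · (1,3)R 2/2 satisfied
Row 2: (2,0)B 1/1 satisfied · (2,2)R 2/2 satisfied · (2,3)R 3/3 satisfied
Row 3: (3,1)R 2/2 satisfied · (3,2)R 3/3 satisfied · (3,3)R 3/3 satisfied
Row 4: (4,0)R 2/2 satisfied · (4,1)R 3/3 satisfied · (4,3)R 1/1 satisfied
Row 5: (5,0)R 2/2 satisfied · (5,1)R 3/3 satisfied
Row 6: (6,1)R 2/2 satisfied · (6,2)R 2/2 satisfied · (6,3)R 1/1 satisfied
All meet the threshold, so the configuration is stable.

Yes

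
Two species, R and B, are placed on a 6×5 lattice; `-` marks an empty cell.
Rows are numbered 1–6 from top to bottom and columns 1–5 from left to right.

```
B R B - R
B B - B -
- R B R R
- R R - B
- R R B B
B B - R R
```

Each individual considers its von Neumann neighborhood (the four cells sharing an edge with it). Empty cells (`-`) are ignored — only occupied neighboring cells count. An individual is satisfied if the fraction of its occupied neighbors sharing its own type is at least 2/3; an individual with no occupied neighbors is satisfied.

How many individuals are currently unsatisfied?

14

Row 1: (1,1)B 1/2 unhappy · (1,2)R 0/3 unhappy · (1,3)B 0/1 unhappy · (1,5)R 0/0 ok
Row 2: (2,1)B 2/2 ok · (2,2)B 1/3 unhappy · (2,4)B 0/1 unhappy
Row 3: (3,2)R 1/3 unhappy · (3,3)B 0/3 unhappy · (3,4)R 1/3 unhappy · (3,5)R 1/2 unhappy
Row 4: (4,2)R 3/3 ok · (4,3)R 2/3 ok · (4,5)B 1/2 unhappy
Row 5: (5,2)R 2/3 ok · (5,3)R 2/3 ok · (5,4)B 1/3 unhappy · (5,5)B 2/3 ok
Row 6: (6,1)B 1/1 ok · (6,2)B 1/2 unhappy · (6,4)R 1/2 unhappy · (6,5)R 1/2 unhappy
Unsatisfied: (1,1), (1,2), (1,3), (2,2), (2,4), (3,2), (3,3), (3,4), (3,5), (4,5), (5,4), (6,2), (6,4), (6,5) — 14 in total.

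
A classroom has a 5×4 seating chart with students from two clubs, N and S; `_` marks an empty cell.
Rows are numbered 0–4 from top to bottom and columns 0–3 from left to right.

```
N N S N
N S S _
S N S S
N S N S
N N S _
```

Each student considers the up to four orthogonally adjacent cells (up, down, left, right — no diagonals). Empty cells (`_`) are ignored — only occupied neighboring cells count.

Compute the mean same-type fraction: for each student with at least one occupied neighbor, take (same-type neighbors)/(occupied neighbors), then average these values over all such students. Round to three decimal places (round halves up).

Row 0: (0,0)N 2/2 · (0,1)N 1/3 · (0,2)S 1/3 · (0,3)N 0/1
Row 1: (1,0)N 1/3 · (1,1)S 1/4 · (1,2)S 3/3
Row 2: (2,0)S 0/3 · (2,1)N 0/4 · (2,2)S 2/4 · (2,3)S 2/2
Row 3: (3,0)N 1/3 · (3,1)S 0/4 · (3,2)N 0/4 · (3,3)S 1/2
Row 4: (4,0)N 2/2 · (4,1)N 1/3 · (4,2)S 0/2
Sum over 18 students: 2/2 + 1/3 + 1/3 + 0/1 + 1/3 + 1/4 + 3/3 + 0/3 + 0/4 + 2/4 + 2/2 + 1/3 + 0/4 + 0/4 + 1/2 + 2/2 + 1/3 + 0/2 = 83/12; mean = 83/12 ÷ 18 = 83/216 = 0.384259… → 0.384.

0.384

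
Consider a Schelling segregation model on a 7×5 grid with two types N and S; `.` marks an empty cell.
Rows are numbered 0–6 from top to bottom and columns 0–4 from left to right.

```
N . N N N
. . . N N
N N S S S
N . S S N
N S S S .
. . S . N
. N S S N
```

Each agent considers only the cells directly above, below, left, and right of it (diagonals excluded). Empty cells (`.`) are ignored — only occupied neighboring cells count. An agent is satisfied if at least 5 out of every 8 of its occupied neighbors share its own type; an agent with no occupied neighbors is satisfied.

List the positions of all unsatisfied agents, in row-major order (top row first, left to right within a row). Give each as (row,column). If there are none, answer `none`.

Row 0: (0,0)N 0/0 ✓ · (0,2)N 1/1 ✓ · (0,3)N 3/3 ✓ · (0,4)N 2/2 ✓
Row 1: (1,3)N 2/3 ✓ · (1,4)N 2/3 ✓
Row 2: (2,0)N 2/2 ✓ · (2,1)N 1/2 ✗ · (2,2)S 2/3 ✓ · (2,3)S 3/4 ✓ · (2,4)S 1/3 ✗
Row 3: (3,0)N 2/2 ✓ · (3,2)S 3/3 ✓ · (3,3)S 3/4 ✓ · (3,4)N 0/2 ✗
Row 4: (4,0)N 1/2 ✗ · (4,1)S 1/2 ✗ · (4,2)S 4/4 ✓ · (4,3)S 2/2 ✓
Row 5: (5,2)S 2/2 ✓ · (5,4)N 1/1 ✓
Row 6: (6,1)N 0/1 ✗ · (6,2)S 2/3 ✓ · (6,3)S 1/2 ✗ · (6,4)N 1/2 ✗

(2,1), (2,4), (3,4), (4,0), (4,1), (6,1), (6,3), (6,4)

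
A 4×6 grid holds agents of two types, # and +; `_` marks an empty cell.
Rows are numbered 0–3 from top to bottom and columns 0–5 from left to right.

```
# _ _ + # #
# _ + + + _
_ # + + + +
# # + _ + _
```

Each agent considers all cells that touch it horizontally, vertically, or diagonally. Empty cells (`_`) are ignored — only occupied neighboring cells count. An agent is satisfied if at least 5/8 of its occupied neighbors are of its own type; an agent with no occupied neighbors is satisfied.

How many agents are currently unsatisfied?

(0,0)# 1/1 ✓
(0,3)+ 3/4 ✓
(0,4)# 1/4 ✗
(0,5)# 1/2 ✗
(1,0)# 2/2 ✓
(1,2)+ 4/5 ✓
(1,3)+ 6/7 ✓
(1,4)+ 5/7 ✓
(2,1)# 3/6 ✗
(2,2)+ 4/6 ✓
(2,3)+ 7/7 ✓
(2,4)+ 5/5 ✓
(2,5)+ 3/3 ✓
(3,0)# 2/2 ✓
(3,1)# 2/4 ✗
(3,2)+ 2/4 ✗
(3,4)+ 3/3 ✓
Unsatisfied: (0,4), (0,5), (2,1), (3,1), (3,2) — 5 in total.

5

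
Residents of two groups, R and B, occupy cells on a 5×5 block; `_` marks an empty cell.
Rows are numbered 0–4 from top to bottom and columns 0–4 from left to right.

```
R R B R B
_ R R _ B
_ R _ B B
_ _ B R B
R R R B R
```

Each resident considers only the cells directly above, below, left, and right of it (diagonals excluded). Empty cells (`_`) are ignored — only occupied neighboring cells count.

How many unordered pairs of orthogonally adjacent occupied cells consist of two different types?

Scan each occupied cell's neighbors to the right and below so each pair is counted once.
From row 0: 4 unlike of 7 pairs (running 4/7).
From row 1: 0 unlike of 3 pairs (running 4/10).
From row 2: 1 unlike of 3 pairs (running 5/13).
From row 3: 5 unlike of 5 pairs (running 10/18).
From row 4: 2 unlike of 4 pairs (running 12/22).
Total adjacent occupied pairs: 22; unlike-type pairs: 12.

12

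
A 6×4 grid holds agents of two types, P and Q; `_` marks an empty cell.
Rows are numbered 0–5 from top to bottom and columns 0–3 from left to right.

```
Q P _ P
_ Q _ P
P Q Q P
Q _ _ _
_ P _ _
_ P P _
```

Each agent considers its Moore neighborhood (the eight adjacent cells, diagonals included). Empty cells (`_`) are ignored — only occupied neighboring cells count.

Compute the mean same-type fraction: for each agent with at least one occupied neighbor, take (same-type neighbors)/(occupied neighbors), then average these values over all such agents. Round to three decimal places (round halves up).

Row 0: (0,0)Q 1/2 · (0,1)P 0/2 · (0,3)P 1/1
Row 1: (1,1)Q 3/5 · (1,3)P 2/3
Row 2: (2,0)P 0/3 · (2,1)Q 3/4 · (2,2)Q 2/4 · (2,3)P 1/2
Row 3: (3,0)Q 1/3
Row 4: (4,1)P 2/3
Row 5: (5,1)P 2/2 · (5,2)P 2/2
Sum over 13 agents: 1/2 + 0/2 + 1/1 + 3/5 + 2/3 + 0/3 + 3/4 + 2/4 + 1/2 + 1/3 + 2/3 + 2/2 + 2/2 = 451/60; mean = 451/60 ÷ 13 = 451/780 = 0.578205… → 0.578.

0.578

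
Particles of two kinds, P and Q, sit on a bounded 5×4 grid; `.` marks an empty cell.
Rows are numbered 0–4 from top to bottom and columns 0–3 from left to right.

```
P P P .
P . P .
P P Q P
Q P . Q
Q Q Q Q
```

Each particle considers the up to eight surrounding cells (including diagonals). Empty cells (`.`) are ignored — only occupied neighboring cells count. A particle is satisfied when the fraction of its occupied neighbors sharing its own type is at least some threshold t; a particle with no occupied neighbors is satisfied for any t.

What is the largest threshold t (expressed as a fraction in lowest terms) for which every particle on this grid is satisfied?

Row 0: (0,0)P 2/2 · (0,1)P 4/4 · (0,2)P 2/2
Row 1: (1,0)P 4/4 · (1,2)P 4/5
Row 2: (2,0)P 3/4 · (2,1)P 4/6 · (2,2)Q 1/5 · (2,3)P 1/3
Row 3: (3,0)Q 2/5 · (3,1)P 2/7 · (3,3)Q 3/4
Row 4: (4,0)Q 2/3 · (4,1)Q 3/4 · (4,2)Q 3/4 · (4,3)Q 2/2
The smallest same-type fraction is 1/5 at (2,2), which reduces to 1/5. Any threshold above that leaves this particle unsatisfied.

1/5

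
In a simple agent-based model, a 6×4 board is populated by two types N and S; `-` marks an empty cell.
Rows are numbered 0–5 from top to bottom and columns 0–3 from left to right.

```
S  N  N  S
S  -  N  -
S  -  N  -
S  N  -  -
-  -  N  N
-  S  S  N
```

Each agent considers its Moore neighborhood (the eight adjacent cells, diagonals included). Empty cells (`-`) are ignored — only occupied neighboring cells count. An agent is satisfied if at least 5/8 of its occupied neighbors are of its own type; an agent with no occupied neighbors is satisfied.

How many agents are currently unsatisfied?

(0,0)S 1/2 ✗
(0,1)N 2/4 ✗
(0,2)N 2/3 ✓
(0,3)S 0/2 ✗
(1,0)S 2/3 ✓
(1,2)N 3/4 ✓
(2,0)S 2/3 ✓
(2,2)N 2/2 ✓
(3,0)S 1/2 ✗
(3,1)N 2/4 ✗
(4,2)N 3/5 ✗
(4,3)N 2/3 ✓
(5,1)S 1/2 ✗
(5,2)S 1/4 ✗
(5,3)N 2/3 ✓
Unsatisfied: (0,0), (0,1), (0,3), (3,0), (3,1), (4,2), (5,1), (5,2) — 8 in total.

8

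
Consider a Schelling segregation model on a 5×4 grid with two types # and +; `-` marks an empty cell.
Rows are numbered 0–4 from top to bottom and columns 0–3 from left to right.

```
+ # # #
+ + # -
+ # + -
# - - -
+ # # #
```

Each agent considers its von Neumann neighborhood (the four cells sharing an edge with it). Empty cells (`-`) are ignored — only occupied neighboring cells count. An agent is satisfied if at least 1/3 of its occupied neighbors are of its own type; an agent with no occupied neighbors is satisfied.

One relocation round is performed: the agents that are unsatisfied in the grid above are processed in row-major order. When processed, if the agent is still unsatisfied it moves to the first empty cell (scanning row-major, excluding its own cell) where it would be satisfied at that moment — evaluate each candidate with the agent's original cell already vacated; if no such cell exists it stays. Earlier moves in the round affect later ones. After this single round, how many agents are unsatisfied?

Initially unsatisfied (in order): (1,1), (2,1), (2,2), (3,0), (4,0).
  (1,1) → (2,3).
  (2,1) → (1,1).
  (2,2): now satisfied by earlier moves; stays.
  (3,0) → (1,3).
  (4,0) → (2,1).
Resulting grid:
+ # # #
+ # # #
+ + + +
- - - -
- # # #
All satisfied now.

0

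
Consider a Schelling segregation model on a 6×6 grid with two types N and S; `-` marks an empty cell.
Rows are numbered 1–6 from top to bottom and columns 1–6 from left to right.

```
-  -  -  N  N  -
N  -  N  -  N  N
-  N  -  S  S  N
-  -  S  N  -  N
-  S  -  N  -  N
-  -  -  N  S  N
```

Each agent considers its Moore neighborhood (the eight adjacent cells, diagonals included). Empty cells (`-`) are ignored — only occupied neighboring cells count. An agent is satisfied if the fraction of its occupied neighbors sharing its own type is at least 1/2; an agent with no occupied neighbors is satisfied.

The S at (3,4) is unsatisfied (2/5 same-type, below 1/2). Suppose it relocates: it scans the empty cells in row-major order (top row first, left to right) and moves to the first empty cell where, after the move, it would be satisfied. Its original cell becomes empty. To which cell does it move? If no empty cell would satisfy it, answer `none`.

Vacating (3,4). Empty cells in order:
  (1,1): 0/1 same-type → still unsatisfied.
  (1,2): 0/2 same-type → still unsatisfied.
  (1,3): 0/2 same-type → still unsatisfied.
  (1,6): 0/3 same-type → still unsatisfied.
  (2,2): 0/3 same-type → still unsatisfied.
  (2,4): 1/5 same-type → still unsatisfied.
  (3,1): 0/2 same-type → still unsatisfied.
  (3,3): 1/4 same-type → still unsatisfied.
  (4,1): 1/2 same-type → satisfied — stop here.

(4,1)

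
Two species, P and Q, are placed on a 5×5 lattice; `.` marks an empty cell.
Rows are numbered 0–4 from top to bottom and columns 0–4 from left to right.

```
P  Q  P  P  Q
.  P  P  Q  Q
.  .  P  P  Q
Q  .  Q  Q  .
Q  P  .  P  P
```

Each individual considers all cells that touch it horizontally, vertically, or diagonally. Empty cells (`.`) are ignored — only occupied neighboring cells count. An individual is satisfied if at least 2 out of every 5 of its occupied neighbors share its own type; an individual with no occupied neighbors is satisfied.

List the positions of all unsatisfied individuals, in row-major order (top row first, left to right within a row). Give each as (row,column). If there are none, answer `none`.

(0,0)P 1/2 ok
(0,1)Q 0/4 unhappy
(0,2)P 3/5 ok
(0,3)P 2/5 ok
(0,4)Q 2/3 ok
(1,1)P 4/5 ok
(1,2)P 5/7 ok
(1,3)Q 3/8 unhappy
(1,4)Q 3/5 ok
(2,2)P 3/6 ok
(2,3)P 2/7 unhappy
(2,4)Q 3/4 ok
(3,0)Q 1/2 ok
(3,2)Q 1/5 unhappy
(3,3)Q 2/6 unhappy
(4,0)Q 1/2 ok
(4,1)P 0/3 unhappy
(4,3)P 1/3 unhappy
(4,4)P 1/2 ok

(0,1), (1,3), (2,3), (3,2), (3,3), (4,1), (4,3)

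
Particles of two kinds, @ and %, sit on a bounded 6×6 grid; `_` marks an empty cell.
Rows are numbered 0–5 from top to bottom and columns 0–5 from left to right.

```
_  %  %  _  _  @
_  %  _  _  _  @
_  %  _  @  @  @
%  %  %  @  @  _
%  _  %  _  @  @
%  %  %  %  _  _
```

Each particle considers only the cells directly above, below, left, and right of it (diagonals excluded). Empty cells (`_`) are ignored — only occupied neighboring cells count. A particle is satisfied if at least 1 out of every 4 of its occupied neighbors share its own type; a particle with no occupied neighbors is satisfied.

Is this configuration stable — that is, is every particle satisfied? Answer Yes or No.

Yes

(0,1)% 2/2 satisfied
(0,2)% 1/1 satisfied
(0,5)@ 1/1 satisfied
(1,1)% 2/2 satisfied
(1,5)@ 2/2 satisfied
(2,1)% 2/2 satisfied
(2,3)@ 2/2 satisfied
(2,4)@ 3/3 satisfied
(2,5)@ 2/2 satisfied
(3,0)% 2/2 satisfied
(3,1)% 3/3 satisfied
(3,2)% 2/3 satisfied
(3,3)@ 2/3 satisfied
(3,4)@ 3/3 satisfied
(4,0)% 2/2 satisfied
(4,2)% 2/2 satisfied
(4,4)@ 2/2 satisfied
(4,5)@ 1/1 satisfied
(5,0)% 2/2 satisfied
(5,1)% 2/2 satisfied
(5,2)% 3/3 satisfied
(5,3)% 1/1 satisfied
All meet the threshold, so the configuration is stable.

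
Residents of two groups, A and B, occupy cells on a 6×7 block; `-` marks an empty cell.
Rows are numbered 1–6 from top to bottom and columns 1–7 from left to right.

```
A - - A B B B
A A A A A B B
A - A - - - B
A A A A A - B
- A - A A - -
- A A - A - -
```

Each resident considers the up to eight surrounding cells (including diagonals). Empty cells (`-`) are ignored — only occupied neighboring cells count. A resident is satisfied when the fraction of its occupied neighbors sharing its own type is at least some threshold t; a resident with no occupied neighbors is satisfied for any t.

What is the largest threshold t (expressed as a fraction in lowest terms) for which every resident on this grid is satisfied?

Row 1: (1,1)A 2/2 · (1,4)A 3/4 · (1,5)B 2/5 · (1,6)B 4/5 · (1,7)B 3/3
Row 2: (2,1)A 3/3 · (2,2)A 5/5 · (2,3)A 4/4 · (2,4)A 4/5 · (2,5)A 2/5 · (2,6)B 5/6 · (2,7)B 4/4
Row 3: (3,1)A 4/4 · (3,3)A 6/6 · (3,7)B 3/3
Row 4: (4,1)A 3/3 · (4,2)A 5/5 · (4,3)A 5/5 · (4,4)A 5/5 · (4,5)A 3/3 · (4,7)B 1/1
Row 5: (5,2)A 5/5 · (5,4)A 6/6 · (5,5)A 4/4
Row 6: (6,2)A 2/2 · (6,3)A 3/3 · (6,5)A 2/2
The smallest same-type fraction is 2/5 at (1,5), which reduces to 2/5. Any threshold above that leaves this resident unsatisfied.

2/5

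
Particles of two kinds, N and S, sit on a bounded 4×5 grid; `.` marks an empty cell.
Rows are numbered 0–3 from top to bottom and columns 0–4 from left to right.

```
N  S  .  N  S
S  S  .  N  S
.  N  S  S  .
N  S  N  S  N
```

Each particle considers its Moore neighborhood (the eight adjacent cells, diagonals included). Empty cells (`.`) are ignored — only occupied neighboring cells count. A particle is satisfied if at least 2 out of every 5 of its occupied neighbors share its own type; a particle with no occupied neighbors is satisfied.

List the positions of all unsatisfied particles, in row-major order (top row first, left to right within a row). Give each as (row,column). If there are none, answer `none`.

(0,0), (0,3), (0,4), (1,3), (2,1), (3,1), (3,2), (3,4)

Row 0: (0,0)N 0/3 unhappy · (0,1)S 2/3 ok · (0,3)N 1/3 unhappy · (0,4)S 1/3 unhappy
Row 1: (1,0)S 2/4 ok · (1,1)S 3/5 ok · (1,3)N 1/5 unhappy · (1,4)S 2/4 ok
Row 2: (2,1)N 2/6 unhappy · (2,2)S 4/7 ok · (2,3)S 3/6 ok
Row 3: (3,0)N 1/2 ok · (3,1)S 1/4 unhappy · (3,2)N 1/5 unhappy · (3,3)S 2/4 ok · (3,4)N 0/2 unhappy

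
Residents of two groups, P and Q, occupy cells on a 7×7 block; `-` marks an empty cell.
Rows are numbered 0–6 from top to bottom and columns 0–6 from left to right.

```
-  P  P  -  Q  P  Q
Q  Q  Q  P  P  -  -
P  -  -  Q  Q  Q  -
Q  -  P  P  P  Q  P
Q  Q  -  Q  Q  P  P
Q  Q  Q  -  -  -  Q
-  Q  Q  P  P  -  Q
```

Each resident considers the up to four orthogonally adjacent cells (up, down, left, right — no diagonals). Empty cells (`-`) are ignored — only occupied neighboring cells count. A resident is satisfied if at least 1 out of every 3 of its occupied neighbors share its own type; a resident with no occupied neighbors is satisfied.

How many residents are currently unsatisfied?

(0,1)P 1/2 satisfied
(0,2)P 1/2 satisfied
(0,4)Q 0/2 not
(0,5)P 0/2 not
(0,6)Q 0/1 not
(1,0)Q 1/2 satisfied
(1,1)Q 2/3 satisfied
(1,2)Q 1/3 satisfied
(1,3)P 1/3 satisfied
(1,4)P 1/3 satisfied
(2,0)P 0/2 not
(2,3)Q 1/3 satisfied
(2,4)Q 2/4 satisfied
(2,5)Q 2/2 satisfied
(3,0)Q 1/2 satisfied
(3,2)P 1/1 satisfied
(3,3)P 2/4 satisfied
(3,4)P 1/4 not
(3,5)Q 1/4 not
(3,6)P 1/2 satisfied
(4,0)Q 3/3 satisfied
(4,1)Q 2/2 satisfied
(4,3)Q 1/2 satisfied
(4,4)Q 1/3 satisfied
(4,5)P 1/3 satisfied
(4,6)P 2/3 satisfied
(5,0)Q 2/2 satisfied
(5,1)Q 4/4 satisfied
(5,2)Q 2/2 satisfied
(5,6)Q 1/2 satisfied
(6,1)Q 2/2 satisfied
(6,2)Q 2/3 satisfied
(6,3)P 1/2 satisfied
(6,4)P 1/1 satisfied
(6,6)Q 1/1 satisfied
Unsatisfied: (0,4), (0,5), (0,6), (2,0), (3,4), (3,5) — 6 in total.

6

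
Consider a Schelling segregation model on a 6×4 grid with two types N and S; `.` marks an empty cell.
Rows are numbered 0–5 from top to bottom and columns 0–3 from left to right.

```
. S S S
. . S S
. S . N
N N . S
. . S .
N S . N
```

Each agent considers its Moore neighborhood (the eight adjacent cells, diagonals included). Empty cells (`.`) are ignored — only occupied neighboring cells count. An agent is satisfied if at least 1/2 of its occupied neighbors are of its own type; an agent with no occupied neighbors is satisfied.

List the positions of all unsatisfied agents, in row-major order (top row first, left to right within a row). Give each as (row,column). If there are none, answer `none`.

(2,1), (2,3), (3,1), (5,0), (5,3)

(0,1)S 2/2 satisfied
(0,2)S 4/4 satisfied
(0,3)S 3/3 satisfied
(1,2)S 5/6 satisfied
(1,3)S 3/4 satisfied
(2,1)S 1/3 not
(2,3)N 0/3 not
(3,0)N 1/2 satisfied
(3,1)N 1/3 not
(3,3)S 1/2 satisfied
(4,2)S 2/4 satisfied
(5,0)N 0/1 not
(5,1)S 1/2 satisfied
(5,3)N 0/1 not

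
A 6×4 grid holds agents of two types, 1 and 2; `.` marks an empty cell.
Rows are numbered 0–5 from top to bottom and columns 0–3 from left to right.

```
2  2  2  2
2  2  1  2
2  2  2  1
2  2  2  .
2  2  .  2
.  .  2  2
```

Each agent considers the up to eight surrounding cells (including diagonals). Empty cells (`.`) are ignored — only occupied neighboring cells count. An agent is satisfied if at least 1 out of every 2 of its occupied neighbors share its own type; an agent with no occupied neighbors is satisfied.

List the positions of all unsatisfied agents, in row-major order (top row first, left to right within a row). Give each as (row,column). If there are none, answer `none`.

(0,0)2 3/3 ✓
(0,1)2 4/5 ✓
(0,2)2 4/5 ✓
(0,3)2 2/3 ✓
(1,0)2 5/5 ✓
(1,1)2 7/8 ✓
(1,2)1 1/8 ✗
(1,3)2 3/5 ✓
(2,0)2 5/5 ✓
(2,1)2 7/8 ✓
(2,2)2 5/7 ✓
(2,3)1 1/4 ✗
(3,0)2 5/5 ✓
(3,1)2 7/7 ✓
(3,2)2 5/6 ✓
(4,0)2 3/3 ✓
(4,1)2 5/5 ✓
(4,3)2 3/3 ✓
(5,2)2 3/3 ✓
(5,3)2 2/2 ✓

(1,2), (2,3)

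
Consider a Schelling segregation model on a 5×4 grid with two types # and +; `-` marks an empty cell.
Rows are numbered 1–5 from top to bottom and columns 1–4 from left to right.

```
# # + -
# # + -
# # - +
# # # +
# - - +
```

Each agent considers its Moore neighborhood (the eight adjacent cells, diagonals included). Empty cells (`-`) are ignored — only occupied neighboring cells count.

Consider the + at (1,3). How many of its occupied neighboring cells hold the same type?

1

Occupied neighbors of (1,3): (1,2)=#, (2,2)=#, (2,3)=+.
Same type (+): 1 of 3.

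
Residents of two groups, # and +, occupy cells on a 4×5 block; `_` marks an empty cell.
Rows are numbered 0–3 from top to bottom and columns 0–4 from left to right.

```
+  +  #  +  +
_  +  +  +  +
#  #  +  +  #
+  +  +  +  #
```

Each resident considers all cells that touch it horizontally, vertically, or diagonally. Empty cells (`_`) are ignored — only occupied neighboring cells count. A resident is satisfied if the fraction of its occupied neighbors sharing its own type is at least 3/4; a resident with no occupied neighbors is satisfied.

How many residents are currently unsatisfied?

9

Row 0: (0,0)+ 2/2 ✓ · (0,1)+ 3/4 ✓ · (0,2)# 0/5 ✗ · (0,3)+ 4/5 ✓ · (0,4)+ 3/3 ✓
Row 1: (1,1)+ 4/7 ✗ · (1,2)+ 6/8 ✓ · (1,3)+ 6/8 ✓ · (1,4)+ 4/5 ✓
Row 2: (2,0)# 1/4 ✗ · (2,1)# 1/7 ✗ · (2,2)+ 7/8 ✓ · (2,3)+ 6/8 ✓ · (2,4)# 1/5 ✗
Row 3: (3,0)+ 1/3 ✗ · (3,1)+ 3/5 ✗ · (3,2)+ 4/5 ✓ · (3,3)+ 3/5 ✗ · (3,4)# 1/3 ✗
Unsatisfied: (0,2), (1,1), (2,0), (2,1), (2,4), (3,0), (3,1), (3,3), (3,4) — 9 in total.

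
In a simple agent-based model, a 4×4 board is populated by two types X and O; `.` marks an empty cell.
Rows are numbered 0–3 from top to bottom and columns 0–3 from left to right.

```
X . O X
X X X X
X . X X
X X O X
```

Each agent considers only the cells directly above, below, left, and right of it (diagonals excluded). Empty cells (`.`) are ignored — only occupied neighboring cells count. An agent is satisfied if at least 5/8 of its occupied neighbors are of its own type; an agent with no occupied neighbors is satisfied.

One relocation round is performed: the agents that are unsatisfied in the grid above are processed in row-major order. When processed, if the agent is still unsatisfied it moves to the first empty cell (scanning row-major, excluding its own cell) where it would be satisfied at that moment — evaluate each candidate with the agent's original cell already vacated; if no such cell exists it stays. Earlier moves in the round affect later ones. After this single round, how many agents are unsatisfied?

2

Initially unsatisfied (in order): (0,2), (0,3), (3,1), (3,2), (3,3).
  (0,2): no empty cell satisfies it; stays.
  (0,3) → (0,1).
  (3,1) → (2,1).
  (3,2): no empty cell satisfies it; stays.
  (3,3) → (3,1).
Resulting grid:
X X O .
X X X X
X X X X
X X O .
Unsatisfied now: (0,2), (3,2).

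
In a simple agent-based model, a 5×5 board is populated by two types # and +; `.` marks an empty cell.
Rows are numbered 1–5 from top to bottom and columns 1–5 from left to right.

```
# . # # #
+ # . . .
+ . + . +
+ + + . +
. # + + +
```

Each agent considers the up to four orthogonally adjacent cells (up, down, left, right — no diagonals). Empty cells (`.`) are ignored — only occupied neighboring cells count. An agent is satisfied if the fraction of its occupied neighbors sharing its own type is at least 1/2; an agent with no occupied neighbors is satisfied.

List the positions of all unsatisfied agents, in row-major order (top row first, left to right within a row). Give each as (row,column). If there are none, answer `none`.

(1,1)# 0/1 ✗
(1,3)# 1/1 ✓
(1,4)# 2/2 ✓
(1,5)# 1/1 ✓
(2,1)+ 1/3 ✗
(2,2)# 0/1 ✗
(3,1)+ 2/2 ✓
(3,3)+ 1/1 ✓
(3,5)+ 1/1 ✓
(4,1)+ 2/2 ✓
(4,2)+ 2/3 ✓
(4,3)+ 3/3 ✓
(4,5)+ 2/2 ✓
(5,2)# 0/2 ✗
(5,3)+ 2/3 ✓
(5,4)+ 2/2 ✓
(5,5)+ 2/2 ✓

(1,1), (2,1), (2,2), (5,2)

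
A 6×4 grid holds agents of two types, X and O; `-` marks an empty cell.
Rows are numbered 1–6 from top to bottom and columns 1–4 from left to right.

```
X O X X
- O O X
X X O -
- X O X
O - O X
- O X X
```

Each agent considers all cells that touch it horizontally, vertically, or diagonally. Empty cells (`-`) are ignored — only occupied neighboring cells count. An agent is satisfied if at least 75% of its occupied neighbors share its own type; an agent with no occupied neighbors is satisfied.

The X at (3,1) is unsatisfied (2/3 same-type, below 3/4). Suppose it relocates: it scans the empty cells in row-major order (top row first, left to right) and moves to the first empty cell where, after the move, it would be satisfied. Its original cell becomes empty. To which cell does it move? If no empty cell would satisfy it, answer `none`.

Vacating (3,1). Empty cells in order:
  (2,1): 2/4 same-type → still unsatisfied.
  (3,4): 2/5 same-type → still unsatisfied.
  (4,1): 2/3 same-type → still unsatisfied.
  (5,2): 2/6 same-type → still unsatisfied.
  (6,1): 0/2 same-type → still unsatisfied.

none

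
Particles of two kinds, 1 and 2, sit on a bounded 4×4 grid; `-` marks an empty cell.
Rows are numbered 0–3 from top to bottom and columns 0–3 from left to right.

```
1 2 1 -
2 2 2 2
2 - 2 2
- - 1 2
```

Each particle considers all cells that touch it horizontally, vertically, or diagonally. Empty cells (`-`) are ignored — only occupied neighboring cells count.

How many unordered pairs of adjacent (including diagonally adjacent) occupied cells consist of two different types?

Scan each occupied cell's neighbors to the right and below (and the two forward diagonals) so each pair is counted once.
Row 0: 1(0,0)–2(0,1)≠ 1(0,0)–2(1,0)≠ 1(0,0)–2(1,1)≠ 2(0,1)–1(0,2)≠ 2(0,1)–2(1,1)= 2(0,1)–2(1,2)= 2(0,1)–2(1,0)= 1(0,2)–2(1,2)≠ 1(0,2)–2(1,3)≠ 1(0,2)–2(1,1)≠  → 7/10 unlike.
Row 1: 2(1,0)–2(1,1)= 2(1,0)–2(2,0)= 2(1,1)–2(1,2)= 2(1,1)–2(2,2)= 2(1,1)–2(2,0)= 2(1,2)–2(1,3)= 2(1,2)–2(2,2)= 2(1,2)–2(2,3)= 2(1,3)–2(2,3)= 2(1,3)–2(2,2)=  → 0/10 unlike.
Row 2: 2(2,2)–2(2,3)= 2(2,2)–1(3,2)≠ 2(2,2)–2(3,3)= 2(2,3)–2(3,3)= 2(2,3)–1(3,2)≠  → 2/5 unlike.
Row 3: 1(3,2)–2(3,3)≠  → 1/1 unlike.
Total adjacent occupied pairs: 26; unlike-type pairs: 10.

10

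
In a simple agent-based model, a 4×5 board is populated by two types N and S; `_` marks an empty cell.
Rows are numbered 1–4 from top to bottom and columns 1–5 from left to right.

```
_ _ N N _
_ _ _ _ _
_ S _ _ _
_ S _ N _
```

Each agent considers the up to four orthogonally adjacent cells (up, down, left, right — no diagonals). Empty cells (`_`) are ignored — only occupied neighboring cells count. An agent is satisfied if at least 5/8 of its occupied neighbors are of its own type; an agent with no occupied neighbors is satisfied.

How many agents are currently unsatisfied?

(1,3)N 1/1 satisfied
(1,4)N 1/1 satisfied
(3,2)S 1/1 satisfied
(4,2)S 1/1 satisfied
(4,4)N 0/0 satisfied
Every one meets the threshold.

0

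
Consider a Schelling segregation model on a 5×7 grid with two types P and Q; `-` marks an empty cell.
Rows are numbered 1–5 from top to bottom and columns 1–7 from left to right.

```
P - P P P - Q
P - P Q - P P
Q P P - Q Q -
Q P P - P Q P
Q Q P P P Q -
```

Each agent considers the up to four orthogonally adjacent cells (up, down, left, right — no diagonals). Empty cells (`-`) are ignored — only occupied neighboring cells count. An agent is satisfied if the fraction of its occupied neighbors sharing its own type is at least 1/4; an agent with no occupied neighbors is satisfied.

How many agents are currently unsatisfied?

(1,1)P 1/1 ok
(1,3)P 2/2 ok
(1,4)P 2/3 ok
(1,5)P 1/1 ok
(1,7)Q 0/1 unhappy
(2,1)P 1/2 ok
(2,3)P 2/3 ok
(2,4)Q 0/2 unhappy
(2,6)P 1/2 ok
(2,7)P 1/2 ok
(3,1)Q 1/3 ok
(3,2)P 2/3 ok
(3,3)P 3/3 ok
(3,5)Q 1/2 ok
(3,6)Q 2/3 ok
(4,1)Q 2/3 ok
(4,2)P 2/4 ok
(4,3)P 3/3 ok
(4,5)P 1/3 ok
(4,6)Q 2/4 ok
(4,7)P 0/1 unhappy
(5,1)Q 2/2 ok
(5,2)Q 1/3 ok
(5,3)P 2/3 ok
(5,4)P 2/2 ok
(5,5)P 2/3 ok
(5,6)Q 1/2 ok
Unsatisfied: (1,7), (2,4), (4,7) — 3 in total.

3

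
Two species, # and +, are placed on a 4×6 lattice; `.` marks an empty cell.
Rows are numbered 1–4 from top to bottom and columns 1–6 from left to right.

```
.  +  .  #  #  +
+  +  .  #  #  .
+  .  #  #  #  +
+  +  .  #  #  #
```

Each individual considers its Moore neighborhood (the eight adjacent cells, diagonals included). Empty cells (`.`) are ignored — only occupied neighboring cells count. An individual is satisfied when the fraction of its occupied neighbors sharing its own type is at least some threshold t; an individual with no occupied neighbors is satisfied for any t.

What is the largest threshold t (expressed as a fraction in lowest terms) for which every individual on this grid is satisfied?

0/1

Row 1: (1,2)+ 2/2 · (1,4)# 3/3 · (1,5)# 3/4 · (1,6)+ 0/2
Row 2: (2,1)+ 3/3 · (2,2)+ 3/4 · (2,4)# 6/6 · (2,5)# 5/7
Row 3: (3,1)+ 4/4 · (3,3)# 3/5 · (3,4)# 6/6 · (3,5)# 6/7 · (3,6)+ 0/4
Row 4: (4,1)+ 2/2 · (4,2)+ 2/3 · (4,4)# 4/4 · (4,5)# 4/5 · (4,6)# 2/3
The smallest same-type fraction is 0/2 at (1,6), which reduces to 0/1. Any threshold above that leaves this individual unsatisfied.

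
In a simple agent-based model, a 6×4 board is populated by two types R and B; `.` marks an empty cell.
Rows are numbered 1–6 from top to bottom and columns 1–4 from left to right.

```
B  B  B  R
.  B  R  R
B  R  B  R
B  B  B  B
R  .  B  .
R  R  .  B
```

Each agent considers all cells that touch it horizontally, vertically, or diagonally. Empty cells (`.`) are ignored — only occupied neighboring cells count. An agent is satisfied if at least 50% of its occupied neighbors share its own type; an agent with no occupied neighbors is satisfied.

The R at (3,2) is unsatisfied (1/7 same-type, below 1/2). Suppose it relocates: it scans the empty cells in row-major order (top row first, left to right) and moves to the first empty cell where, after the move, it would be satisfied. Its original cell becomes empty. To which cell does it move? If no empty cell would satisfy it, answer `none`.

none

Vacating (3,2). Empty cells in order:
  (2,1): 0/4 same-type → still unsatisfied.
  (5,2): 3/7 same-type → still unsatisfied.
  (5,4): 0/4 same-type → still unsatisfied.
  (6,3): 1/3 same-type → still unsatisfied.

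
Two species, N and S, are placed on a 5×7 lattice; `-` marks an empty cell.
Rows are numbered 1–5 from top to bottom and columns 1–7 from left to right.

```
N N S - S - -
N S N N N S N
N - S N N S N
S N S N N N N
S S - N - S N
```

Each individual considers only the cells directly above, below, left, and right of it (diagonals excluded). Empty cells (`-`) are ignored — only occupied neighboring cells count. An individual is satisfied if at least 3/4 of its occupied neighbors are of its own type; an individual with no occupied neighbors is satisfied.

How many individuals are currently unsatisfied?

(1,1)N 2/2 ok
(1,2)N 1/3 unhappy
(1,3)S 0/2 unhappy
(1,5)S 0/1 unhappy
(2,1)N 2/3 unhappy
(2,2)S 0/3 unhappy
(2,3)N 1/4 unhappy
(2,4)N 3/3 ok
(2,5)N 2/4 unhappy
(2,6)S 1/3 unhappy
(2,7)N 1/2 unhappy
(3,1)N 1/2 unhappy
(3,3)S 1/3 unhappy
(3,4)N 3/4 ok
(3,5)N 3/4 ok
(3,6)S 1/4 unhappy
(3,7)N 2/3 unhappy
(4,1)S 1/3 unhappy
(4,2)N 0/3 unhappy
(4,3)S 1/3 unhappy
(4,4)N 3/4 ok
(4,5)N 3/3 ok
(4,6)N 2/4 unhappy
(4,7)N 3/3 ok
(5,1)S 2/2 ok
(5,2)S 1/2 unhappy
(5,4)N 1/1 ok
(5,6)S 0/2 unhappy
(5,7)N 1/2 unhappy
Unsatisfied: (1,2), (1,3), (1,5), (2,1), (2,2), (2,3), (2,5), (2,6), (2,7), (3,1), (3,3), (3,6), (3,7), (4,1), (4,2), (4,3), (4,6), (5,2), (5,6), (5,7) — 20 in total.

20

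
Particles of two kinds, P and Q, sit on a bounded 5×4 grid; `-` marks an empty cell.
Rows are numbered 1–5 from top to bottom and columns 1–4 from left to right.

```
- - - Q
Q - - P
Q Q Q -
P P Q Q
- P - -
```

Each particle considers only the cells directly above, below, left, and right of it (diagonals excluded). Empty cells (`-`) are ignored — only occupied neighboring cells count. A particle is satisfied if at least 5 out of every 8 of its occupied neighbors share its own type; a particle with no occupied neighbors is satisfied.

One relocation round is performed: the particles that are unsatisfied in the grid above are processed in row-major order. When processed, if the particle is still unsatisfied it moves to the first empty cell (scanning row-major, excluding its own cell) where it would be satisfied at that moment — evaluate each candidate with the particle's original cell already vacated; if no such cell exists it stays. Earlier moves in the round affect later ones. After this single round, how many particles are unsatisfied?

Initially unsatisfied (in order): (1,4), (2,4), (4,1), (4,2).
  (1,4) → (1,1).
  (2,4): now satisfied by earlier moves; stays.
  (4,1) → (1,3).
  (4,2) → (1,4).
Resulting grid:
Q - P P
Q - - P
Q Q Q -
- - Q Q
- P - -
All satisfied now.

0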